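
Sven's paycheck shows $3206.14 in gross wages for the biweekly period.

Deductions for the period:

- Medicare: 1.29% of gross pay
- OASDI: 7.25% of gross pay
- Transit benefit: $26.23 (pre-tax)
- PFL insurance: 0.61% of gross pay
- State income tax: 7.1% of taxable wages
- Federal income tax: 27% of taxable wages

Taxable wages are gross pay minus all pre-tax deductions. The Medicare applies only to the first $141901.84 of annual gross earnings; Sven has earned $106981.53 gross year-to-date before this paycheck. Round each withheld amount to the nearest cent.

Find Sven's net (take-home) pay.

Transit benefit: $26.23
Taxable wages = $3206.14 − $26.23 = $3179.91
State income tax: $3179.91 × 0.071 = $225.77
Federal income tax: $3179.91 × 0.27 = $858.58
Medicare: cap not yet reached, full $3206.14 is subject → $3206.14 × 0.0129 = $41.36
PFL insurance: $3206.14 × 0.0061 = $19.56
OASDI: $3206.14 × 0.0725 = $232.45
Total deductions = $26.23 + $225.77 + $858.58 + $41.36 + $19.56 + $232.45 = $1403.95
Net pay = $3206.14 − $1403.95 = $1802.19

$1802.19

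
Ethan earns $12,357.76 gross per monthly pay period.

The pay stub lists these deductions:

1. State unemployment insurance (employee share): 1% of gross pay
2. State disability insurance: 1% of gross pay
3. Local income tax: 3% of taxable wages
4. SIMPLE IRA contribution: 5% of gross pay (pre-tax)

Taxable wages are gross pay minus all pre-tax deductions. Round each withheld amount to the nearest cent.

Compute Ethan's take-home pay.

SIMPLE IRA contribution: $12,357.76 × 0.05 = $617.89
Taxable wages = $12,357.76 − $617.89 = $11,739.87
Local income tax: $11,739.87 × 0.03 = $352.20
State disability insurance: $12,357.76 × 0.01 = $123.58
State unemployment insurance (employee share): $12,357.76 × 0.01 = $123.58
Total deductions = $617.89 + $352.20 + $123.58 + $123.58 = $1,217.25
Net pay = $12,357.76 − $1,217.25 = $11,140.51

$11,140.51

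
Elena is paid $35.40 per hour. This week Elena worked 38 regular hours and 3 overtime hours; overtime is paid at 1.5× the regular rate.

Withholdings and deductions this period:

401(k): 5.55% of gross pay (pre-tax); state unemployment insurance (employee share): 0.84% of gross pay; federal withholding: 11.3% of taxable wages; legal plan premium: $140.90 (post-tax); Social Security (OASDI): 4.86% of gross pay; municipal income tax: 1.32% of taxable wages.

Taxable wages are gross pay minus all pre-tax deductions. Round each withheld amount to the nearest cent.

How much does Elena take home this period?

Regular pay: 38 × $35.40 = $1,345.20
Overtime pay: 3 × $35.40 × 1.5 = $159.30
Gross pay = $1,345.20 + $159.30 = $1,504.50
401(k): $1,504.50 × 0.0555 = $83.50
Taxable wages = $1,504.50 − $83.50 = $1,421.00
Federal withholding: $1,421.00 × 0.113 = $160.57
Municipal income tax: $1,421.00 × 0.0132 = $18.76
Social Security (OASDI): $1,504.50 × 0.0486 = $73.12
State unemployment insurance (employee share): $1,504.50 × 0.0084 = $12.64
Legal plan premium: $140.90
Total deductions = $83.50 + $160.57 + $18.76 + $73.12 + $12.64 + $140.90 = $489.49
Net pay = $1,504.50 − $489.49 = $1,015.01

$1,015.01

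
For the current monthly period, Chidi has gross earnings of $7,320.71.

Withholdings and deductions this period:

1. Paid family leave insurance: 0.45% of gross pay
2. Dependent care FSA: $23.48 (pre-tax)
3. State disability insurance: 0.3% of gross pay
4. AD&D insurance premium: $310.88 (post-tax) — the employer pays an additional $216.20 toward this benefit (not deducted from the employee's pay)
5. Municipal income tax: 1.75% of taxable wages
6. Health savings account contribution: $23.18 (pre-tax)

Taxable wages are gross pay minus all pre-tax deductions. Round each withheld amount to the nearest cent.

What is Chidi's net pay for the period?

Dependent care FSA: $23.48
Health savings account contribution: $23.18
Pre-tax total = $23.48 + $23.18 = $46.66
Taxable wages = $7,320.71 − $46.66 = $7,274.05
Municipal income tax: $7,274.05 × 0.0175 = $127.30
Paid family leave insurance: $7,320.71 × 0.0045 = $32.94
State disability insurance: $7,320.71 × 0.003 = $21.96
AD&D insurance premium: $310.88
(Employer's $216.20 toward AD&D insurance premium is not withheld from the employee.)
Total deductions = $23.48 + $23.18 + $127.30 + $32.94 + $21.96 + $310.88 = $539.74
Net pay = $7,320.71 − $539.74 = $6,780.97

$6,780.97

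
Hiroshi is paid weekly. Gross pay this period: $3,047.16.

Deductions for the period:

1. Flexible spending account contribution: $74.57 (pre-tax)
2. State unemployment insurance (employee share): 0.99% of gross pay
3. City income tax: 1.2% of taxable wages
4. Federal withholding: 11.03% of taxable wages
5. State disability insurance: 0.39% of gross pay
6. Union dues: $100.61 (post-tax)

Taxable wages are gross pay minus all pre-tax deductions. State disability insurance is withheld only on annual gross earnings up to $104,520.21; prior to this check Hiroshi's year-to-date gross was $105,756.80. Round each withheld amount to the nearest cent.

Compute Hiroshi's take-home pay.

$2,478.26

Flexible spending account contribution: $74.57
Taxable wages = $3,047.16 − $74.57 = $2,972.59
Federal withholding: $2,972.59 × 0.1103 = $327.88
City income tax: $2,972.59 × 0.012 = $35.67
State unemployment insurance (employee share): $3,047.16 × 0.0099 = $30.17
State disability insurance: annual cap $104,520.21 already reached (YTD $105,756.80), so $0.00
Union dues: $100.61
Total deductions = $74.57 + $327.88 + $35.67 + $30.17 + $0.00 + $100.61 = $568.90
Net pay = $3,047.16 − $568.90 = $2,478.26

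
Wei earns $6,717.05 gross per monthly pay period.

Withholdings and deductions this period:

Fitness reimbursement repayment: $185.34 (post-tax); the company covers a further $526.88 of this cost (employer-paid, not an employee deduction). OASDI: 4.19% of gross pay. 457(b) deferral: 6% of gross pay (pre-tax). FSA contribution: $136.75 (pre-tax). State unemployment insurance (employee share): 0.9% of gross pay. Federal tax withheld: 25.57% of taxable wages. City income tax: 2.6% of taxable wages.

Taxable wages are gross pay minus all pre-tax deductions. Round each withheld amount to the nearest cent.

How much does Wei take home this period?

$3,909.91

FSA contribution: $136.75
457(b) deferral: $6,717.05 × 0.06 = $403.02
Pre-tax total = $136.75 + $403.02 = $539.77
Taxable wages = $6,717.05 − $539.77 = $6,177.28
Federal tax withheld: $6,177.28 × 0.2557 = $1,579.53
City income tax: $6,177.28 × 0.026 = $160.61
OASDI: $6,717.05 × 0.0419 = $281.44
State unemployment insurance (employee share): $6,717.05 × 0.009 = $60.45
Fitness reimbursement repayment: $185.34
(Employer's $526.88 toward fitness reimbursement repayment is not withheld from the employee.)
Total deductions = $136.75 + $403.02 + $1,579.53 + $160.61 + $281.44 + $60.45 + $185.34 = $2,807.14
Net pay = $6,717.05 − $2,807.14 = $3,909.91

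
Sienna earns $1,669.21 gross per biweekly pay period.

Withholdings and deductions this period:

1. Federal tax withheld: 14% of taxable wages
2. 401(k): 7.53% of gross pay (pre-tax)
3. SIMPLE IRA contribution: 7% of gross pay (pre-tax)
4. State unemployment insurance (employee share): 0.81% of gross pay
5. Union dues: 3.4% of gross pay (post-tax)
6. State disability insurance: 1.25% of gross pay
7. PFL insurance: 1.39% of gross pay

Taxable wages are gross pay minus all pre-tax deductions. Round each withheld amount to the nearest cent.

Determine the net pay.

$1,112.60

401(k): $1,669.21 × 0.0753 = $125.69
SIMPLE IRA contribution: $1,669.21 × 0.07 = $116.84
Pre-tax total = $125.69 + $116.84 = $242.53
Taxable wages = $1,669.21 − $242.53 = $1,426.68
Federal tax withheld: $1,426.68 × 0.14 = $199.74
State disability insurance: $1,669.21 × 0.0125 = $20.87
PFL insurance: $1,669.21 × 0.0139 = $23.20
State unemployment insurance (employee share): $1,669.21 × 0.0081 = $13.52
Union dues: $1,669.21 × 0.034 = $56.75
Total deductions = $125.69 + $116.84 + $199.74 + $20.87 + $23.20 + $13.52 + $56.75 = $556.61
Net pay = $1,669.21 − $556.61 = $1,112.60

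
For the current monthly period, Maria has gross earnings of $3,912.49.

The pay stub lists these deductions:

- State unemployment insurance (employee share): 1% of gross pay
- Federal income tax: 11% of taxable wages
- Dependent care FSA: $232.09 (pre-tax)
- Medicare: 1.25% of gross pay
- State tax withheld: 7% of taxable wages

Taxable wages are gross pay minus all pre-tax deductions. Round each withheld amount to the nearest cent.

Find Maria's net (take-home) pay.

$2,929.90

Dependent care FSA: $232.09
Taxable wages = $3,912.49 − $232.09 = $3,680.40
State tax withheld: $3,680.40 × 0.07 = $257.63
Federal income tax: $3,680.40 × 0.11 = $404.84
Medicare: $3,912.49 × 0.0125 = $48.91
State unemployment insurance (employee share): $3,912.49 × 0.01 = $39.12
Total deductions = $232.09 + $257.63 + $404.84 + $48.91 + $39.12 = $982.59
Net pay = $3,912.49 − $982.59 = $2,929.90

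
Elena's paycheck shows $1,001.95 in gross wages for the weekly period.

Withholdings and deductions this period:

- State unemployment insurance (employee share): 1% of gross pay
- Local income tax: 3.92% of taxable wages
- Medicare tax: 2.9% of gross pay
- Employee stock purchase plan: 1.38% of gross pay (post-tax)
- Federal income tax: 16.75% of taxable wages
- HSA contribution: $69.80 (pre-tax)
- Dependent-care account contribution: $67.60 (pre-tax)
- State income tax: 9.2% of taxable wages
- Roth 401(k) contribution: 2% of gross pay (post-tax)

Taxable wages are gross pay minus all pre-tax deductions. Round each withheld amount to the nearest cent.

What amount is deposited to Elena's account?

$533.36

Dependent-care account contribution: $67.60
HSA contribution: $69.80
Pre-tax total = $67.60 + $69.80 = $137.40
Taxable wages = $1,001.95 − $137.40 = $864.55
Federal income tax: $864.55 × 0.1675 = $144.81
State income tax: $864.55 × 0.092 = $79.54
Local income tax: $864.55 × 0.0392 = $33.89
State unemployment insurance (employee share): $1,001.95 × 0.01 = $10.02
Medicare tax: $1,001.95 × 0.029 = $29.06
Roth 401(k) contribution: $1,001.95 × 0.02 = $20.04
Employee stock purchase plan: $1,001.95 × 0.0138 = $13.83
Total deductions = $67.60 + $69.80 + $144.81 + $79.54 + $33.89 + $10.02 + $29.06 + $20.04 + $13.83 = $468.59
Net pay = $1,001.95 − $468.59 = $533.36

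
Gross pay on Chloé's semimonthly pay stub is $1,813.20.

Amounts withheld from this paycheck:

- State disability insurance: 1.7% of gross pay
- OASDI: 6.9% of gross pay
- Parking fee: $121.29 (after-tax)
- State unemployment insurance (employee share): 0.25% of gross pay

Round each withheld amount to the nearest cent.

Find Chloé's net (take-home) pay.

OASDI: $1,813.20 × 0.069 = $125.11
State disability insurance: $1,813.20 × 0.017 = $30.82
State unemployment insurance (employee share): $1,813.20 × 0.0025 = $4.53
Parking fee: $121.29
Total deductions = $125.11 + $30.82 + $4.53 + $121.29 = $281.75
Net pay = $1,813.20 − $281.75 = $1,531.45

$1,531.45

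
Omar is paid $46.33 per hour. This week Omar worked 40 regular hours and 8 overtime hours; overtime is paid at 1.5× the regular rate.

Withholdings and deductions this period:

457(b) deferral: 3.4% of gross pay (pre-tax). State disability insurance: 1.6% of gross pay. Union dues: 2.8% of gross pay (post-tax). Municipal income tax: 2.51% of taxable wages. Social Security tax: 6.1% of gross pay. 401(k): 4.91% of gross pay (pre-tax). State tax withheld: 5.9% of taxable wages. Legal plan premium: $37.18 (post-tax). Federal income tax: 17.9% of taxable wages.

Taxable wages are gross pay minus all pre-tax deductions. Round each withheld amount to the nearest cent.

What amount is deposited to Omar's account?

Regular pay: 40 × $46.33 = $1853.20
Overtime pay: 8 × $46.33 × 1.5 = $555.96
Gross pay = $1853.20 + $555.96 = $2409.16
401(k): $2409.16 × 0.0491 = $118.29
457(b) deferral: $2409.16 × 0.034 = $81.91
Pre-tax total = $118.29 + $81.91 = $200.20
Taxable wages = $2409.16 − $200.20 = $2208.96
Federal income tax: $2208.96 × 0.179 = $395.40
State tax withheld: $2208.96 × 0.059 = $130.33
Municipal income tax: $2208.96 × 0.0251 = $55.44
State disability insurance: $2409.16 × 0.016 = $38.55
Social Security tax: $2409.16 × 0.061 = $146.96
Union dues: $2409.16 × 0.028 = $67.46
Legal plan premium: $37.18
Total deductions = $118.29 + $81.91 + $395.40 + $130.33 + $55.44 + $38.55 + $146.96 + $67.46 + $37.18 = $1071.52
Net pay = $2409.16 − $1071.52 = $1337.64

$1337.64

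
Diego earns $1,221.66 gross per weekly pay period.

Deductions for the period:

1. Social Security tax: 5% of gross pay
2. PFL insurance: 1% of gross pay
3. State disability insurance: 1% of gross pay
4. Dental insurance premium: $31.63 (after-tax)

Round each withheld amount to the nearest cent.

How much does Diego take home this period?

$1,104.51

PFL insurance: $1,221.66 × 0.01 = $12.22
Social Security tax: $1,221.66 × 0.05 = $61.08
State disability insurance: $1,221.66 × 0.01 = $12.22
Dental insurance premium: $31.63
Total deductions = $12.22 + $61.08 + $12.22 + $31.63 = $117.15
Net pay = $1,221.66 − $117.15 = $1,104.51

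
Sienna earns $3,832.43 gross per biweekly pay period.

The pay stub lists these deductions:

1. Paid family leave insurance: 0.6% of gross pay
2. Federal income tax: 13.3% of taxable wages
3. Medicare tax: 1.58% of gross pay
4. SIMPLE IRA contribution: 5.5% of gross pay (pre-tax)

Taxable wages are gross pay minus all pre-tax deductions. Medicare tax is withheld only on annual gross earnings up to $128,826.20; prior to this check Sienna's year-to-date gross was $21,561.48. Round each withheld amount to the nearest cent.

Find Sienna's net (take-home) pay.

$3,056.43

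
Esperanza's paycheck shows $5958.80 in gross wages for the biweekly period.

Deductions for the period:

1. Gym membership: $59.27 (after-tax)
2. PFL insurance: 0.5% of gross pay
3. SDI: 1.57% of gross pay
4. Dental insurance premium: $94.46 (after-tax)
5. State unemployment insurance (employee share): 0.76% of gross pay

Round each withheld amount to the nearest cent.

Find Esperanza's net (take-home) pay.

SDI: $5958.80 × 0.0157 = $93.55
PFL insurance: $5958.80 × 0.005 = $29.79
State unemployment insurance (employee share): $5958.80 × 0.0076 = $45.29
Gym membership: $59.27
Dental insurance premium: $94.46
Total deductions = $93.55 + $29.79 + $45.29 + $59.27 + $94.46 = $322.36
Net pay = $5958.80 − $322.36 = $5636.44

$5636.44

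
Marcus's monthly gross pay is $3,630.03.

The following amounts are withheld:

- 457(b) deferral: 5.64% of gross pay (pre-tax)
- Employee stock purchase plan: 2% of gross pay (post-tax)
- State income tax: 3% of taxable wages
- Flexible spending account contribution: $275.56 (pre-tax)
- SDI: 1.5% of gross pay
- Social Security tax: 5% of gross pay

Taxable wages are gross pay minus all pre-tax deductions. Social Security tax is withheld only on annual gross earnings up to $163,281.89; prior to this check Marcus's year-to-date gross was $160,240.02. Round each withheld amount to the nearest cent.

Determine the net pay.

$2,776.11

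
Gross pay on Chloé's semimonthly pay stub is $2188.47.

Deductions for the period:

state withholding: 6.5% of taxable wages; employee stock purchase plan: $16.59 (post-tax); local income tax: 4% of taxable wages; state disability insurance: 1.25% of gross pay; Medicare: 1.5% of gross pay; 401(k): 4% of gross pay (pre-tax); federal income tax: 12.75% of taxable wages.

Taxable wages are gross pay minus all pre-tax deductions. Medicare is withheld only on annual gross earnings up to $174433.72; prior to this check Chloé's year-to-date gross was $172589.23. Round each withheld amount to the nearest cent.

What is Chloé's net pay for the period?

401(k): $2188.47 × 0.04 = $87.54
Taxable wages = $2188.47 − $87.54 = $2100.93
State withholding: $2100.93 × 0.065 = $136.56
Local income tax: $2100.93 × 0.04 = $84.04
Federal income tax: $2100.93 × 0.1275 = $267.87
Medicare: only $174433.72 − $172589.23 = $1844.49 of this check is subject → $1844.49 × 0.015 = $27.67
State disability insurance: $2188.47 × 0.0125 = $27.36
Employee stock purchase plan: $16.59
Total deductions = $87.54 + $136.56 + $84.04 + $267.87 + $27.67 + $27.36 + $16.59 = $647.63
Net pay = $2188.47 − $647.63 = $1540.84

$1540.84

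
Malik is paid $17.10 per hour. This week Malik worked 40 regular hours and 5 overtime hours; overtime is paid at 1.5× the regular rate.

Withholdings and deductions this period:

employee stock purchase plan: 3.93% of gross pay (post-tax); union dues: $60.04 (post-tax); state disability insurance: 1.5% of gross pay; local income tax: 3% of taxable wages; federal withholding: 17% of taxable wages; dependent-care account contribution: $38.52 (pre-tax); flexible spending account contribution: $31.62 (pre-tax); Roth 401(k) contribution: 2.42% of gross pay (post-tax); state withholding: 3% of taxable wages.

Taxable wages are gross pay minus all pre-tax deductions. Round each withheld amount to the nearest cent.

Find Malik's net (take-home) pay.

$447.63

Regular pay: 40 × $17.10 = $684.00
Overtime pay: 5 × $17.10 × 1.5 = $128.25
Gross pay = $684.00 + $128.25 = $812.25
Dependent-care account contribution: $38.52
Flexible spending account contribution: $31.62
Pre-tax total = $38.52 + $31.62 = $70.14
Taxable wages = $812.25 − $70.14 = $742.11
Federal withholding: $742.11 × 0.17 = $126.16
State withholding: $742.11 × 0.03 = $22.26
Local income tax: $742.11 × 0.03 = $22.26
State disability insurance: $812.25 × 0.015 = $12.18
Roth 401(k) contribution: $812.25 × 0.0242 = $19.66
Employee stock purchase plan: $812.25 × 0.0393 = $31.92
Union dues: $60.04
Total deductions = $38.52 + $31.62 + $126.16 + $22.26 + $22.26 + $12.18 + $19.66 + $31.92 + $60.04 = $364.62
Net pay = $812.25 − $364.62 = $447.63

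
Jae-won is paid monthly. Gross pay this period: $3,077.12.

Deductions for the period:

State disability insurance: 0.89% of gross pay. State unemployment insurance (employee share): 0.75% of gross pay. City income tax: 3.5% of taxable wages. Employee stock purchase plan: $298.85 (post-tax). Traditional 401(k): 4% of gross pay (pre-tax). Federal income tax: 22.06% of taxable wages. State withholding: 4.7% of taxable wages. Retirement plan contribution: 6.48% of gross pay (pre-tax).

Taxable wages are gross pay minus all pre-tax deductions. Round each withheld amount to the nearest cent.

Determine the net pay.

$1,571.77

Traditional 401(k): $3,077.12 × 0.04 = $123.08
Retirement plan contribution: $3,077.12 × 0.0648 = $199.40
Pre-tax total = $123.08 + $199.40 = $322.48
Taxable wages = $3,077.12 − $322.48 = $2,754.64
Federal income tax: $2,754.64 × 0.2206 = $607.67
City income tax: $2,754.64 × 0.035 = $96.41
State withholding: $2,754.64 × 0.047 = $129.47
State unemployment insurance (employee share): $3,077.12 × 0.0075 = $23.08
State disability insurance: $3,077.12 × 0.0089 = $27.39
Employee stock purchase plan: $298.85
Total deductions = $123.08 + $199.40 + $607.67 + $96.41 + $129.47 + $23.08 + $27.39 + $298.85 = $1,505.35
Net pay = $3,077.12 − $1,505.35 = $1,571.77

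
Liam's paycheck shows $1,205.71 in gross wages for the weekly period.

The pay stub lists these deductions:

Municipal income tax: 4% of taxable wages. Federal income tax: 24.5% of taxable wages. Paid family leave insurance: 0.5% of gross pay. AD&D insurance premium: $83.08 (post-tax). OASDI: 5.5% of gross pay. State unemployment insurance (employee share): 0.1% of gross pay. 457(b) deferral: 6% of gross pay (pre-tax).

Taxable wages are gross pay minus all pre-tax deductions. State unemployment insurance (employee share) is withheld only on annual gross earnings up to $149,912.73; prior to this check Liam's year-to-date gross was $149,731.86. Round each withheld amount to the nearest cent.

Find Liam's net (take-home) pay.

$654.76

457(b) deferral: $1,205.71 × 0.06 = $72.34
Taxable wages = $1,205.71 − $72.34 = $1,133.37
Municipal income tax: $1,133.37 × 0.04 = $45.33
Federal income tax: $1,133.37 × 0.245 = $277.68
State unemployment insurance (employee share): only $149,912.73 − $149,731.86 = $180.87 of this check is subject → $180.87 × 0.001 = $0.18
OASDI: $1,205.71 × 0.055 = $66.31
Paid family leave insurance: $1,205.71 × 0.005 = $6.03
AD&D insurance premium: $83.08
Total deductions = $72.34 + $45.33 + $277.68 + $0.18 + $66.31 + $6.03 + $83.08 = $550.95
Net pay = $1,205.71 − $550.95 = $654.76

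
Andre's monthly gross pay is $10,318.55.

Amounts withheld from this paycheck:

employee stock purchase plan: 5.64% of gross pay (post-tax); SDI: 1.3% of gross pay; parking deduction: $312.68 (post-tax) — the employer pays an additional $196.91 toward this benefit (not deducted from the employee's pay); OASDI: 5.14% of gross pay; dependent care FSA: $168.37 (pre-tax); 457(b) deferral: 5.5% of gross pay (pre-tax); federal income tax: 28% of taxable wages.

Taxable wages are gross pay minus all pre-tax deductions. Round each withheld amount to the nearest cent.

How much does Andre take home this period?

$5,340.36

457(b) deferral: $10,318.55 × 0.055 = $567.52
Dependent care FSA: $168.37
Pre-tax total = $567.52 + $168.37 = $735.89
Taxable wages = $10,318.55 − $735.89 = $9,582.66
Federal income tax: $9,582.66 × 0.28 = $2,683.14
OASDI: $10,318.55 × 0.0514 = $530.37
SDI: $10,318.55 × 0.013 = $134.14
Parking deduction: $312.68
Employee stock purchase plan: $10,318.55 × 0.0564 = $581.97
(Employer's $196.91 toward parking deduction is not withheld from the employee.)
Total deductions = $567.52 + $168.37 + $2,683.14 + $530.37 + $134.14 + $312.68 + $581.97 = $4,978.19
Net pay = $10,318.55 − $4,978.19 = $5,340.36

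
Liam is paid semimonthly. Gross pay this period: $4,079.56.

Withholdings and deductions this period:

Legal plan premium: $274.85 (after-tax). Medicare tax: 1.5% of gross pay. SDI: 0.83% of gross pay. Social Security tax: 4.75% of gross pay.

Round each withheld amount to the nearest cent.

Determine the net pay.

Social Security tax: $4,079.56 × 0.0475 = $193.78
Medicare tax: $4,079.56 × 0.015 = $61.19
SDI: $4,079.56 × 0.0083 = $33.86
Legal plan premium: $274.85
Total deductions = $193.78 + $61.19 + $33.86 + $274.85 = $563.68
Net pay = $4,079.56 − $563.68 = $3,515.88

$3,515.88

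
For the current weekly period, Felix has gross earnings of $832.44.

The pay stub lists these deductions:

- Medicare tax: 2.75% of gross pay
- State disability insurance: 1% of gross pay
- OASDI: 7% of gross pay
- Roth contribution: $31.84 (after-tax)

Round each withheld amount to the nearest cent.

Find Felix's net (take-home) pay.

State disability insurance: $832.44 × 0.01 = $8.32
Medicare tax: $832.44 × 0.0275 = $22.89
OASDI: $832.44 × 0.07 = $58.27
Roth contribution: $31.84
Total deductions = $8.32 + $22.89 + $58.27 + $31.84 = $121.32
Net pay = $832.44 − $121.32 = $711.12

$711.12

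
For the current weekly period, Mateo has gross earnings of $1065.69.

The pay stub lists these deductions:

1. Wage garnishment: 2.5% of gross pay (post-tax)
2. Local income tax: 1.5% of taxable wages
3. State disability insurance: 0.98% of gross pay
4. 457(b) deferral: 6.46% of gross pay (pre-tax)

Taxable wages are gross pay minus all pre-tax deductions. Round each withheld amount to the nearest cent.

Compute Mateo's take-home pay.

$944.82

457(b) deferral: $1065.69 × 0.0646 = $68.84
Taxable wages = $1065.69 − $68.84 = $996.85
Local income tax: $996.85 × 0.015 = $14.95
State disability insurance: $1065.69 × 0.0098 = $10.44
Wage garnishment: $1065.69 × 0.025 = $26.64
Total deductions = $68.84 + $14.95 + $10.44 + $26.64 = $120.87
Net pay = $1065.69 − $120.87 = $944.82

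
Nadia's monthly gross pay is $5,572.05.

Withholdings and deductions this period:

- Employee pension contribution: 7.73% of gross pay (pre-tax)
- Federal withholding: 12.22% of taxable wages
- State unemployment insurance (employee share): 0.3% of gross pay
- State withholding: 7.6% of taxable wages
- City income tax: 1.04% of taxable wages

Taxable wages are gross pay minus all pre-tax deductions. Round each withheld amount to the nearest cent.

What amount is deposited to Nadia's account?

$4,052.13

Employee pension contribution: $5,572.05 × 0.0773 = $430.72
Taxable wages = $5,572.05 − $430.72 = $5,141.33
City income tax: $5,141.33 × 0.0104 = $53.47
Federal withholding: $5,141.33 × 0.1222 = $628.27
State withholding: $5,141.33 × 0.076 = $390.74
State unemployment insurance (employee share): $5,572.05 × 0.003 = $16.72
Total deductions = $430.72 + $53.47 + $628.27 + $390.74 + $16.72 = $1,519.92
Net pay = $5,572.05 − $1,519.92 = $4,052.13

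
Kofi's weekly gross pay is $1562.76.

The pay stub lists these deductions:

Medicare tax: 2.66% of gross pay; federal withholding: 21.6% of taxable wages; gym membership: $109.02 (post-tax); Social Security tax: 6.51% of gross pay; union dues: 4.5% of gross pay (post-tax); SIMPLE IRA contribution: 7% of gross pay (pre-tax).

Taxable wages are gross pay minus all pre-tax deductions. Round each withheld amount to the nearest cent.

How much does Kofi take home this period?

$816.79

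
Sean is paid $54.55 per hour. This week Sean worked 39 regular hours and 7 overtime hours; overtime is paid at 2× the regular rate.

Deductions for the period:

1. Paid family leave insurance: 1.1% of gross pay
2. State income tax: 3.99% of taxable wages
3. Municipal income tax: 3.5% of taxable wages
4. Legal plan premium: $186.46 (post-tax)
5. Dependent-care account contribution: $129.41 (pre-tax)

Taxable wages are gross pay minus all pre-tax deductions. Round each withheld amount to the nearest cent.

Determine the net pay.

Regular pay: 39 × $54.55 = $2,127.45
Overtime pay: 7 × $54.55 × 2 = $763.70
Gross pay = $2,127.45 + $763.70 = $2,891.15
Dependent-care account contribution: $129.41
Taxable wages = $2,891.15 − $129.41 = $2,761.74
State income tax: $2,761.74 × 0.0399 = $110.19
Municipal income tax: $2,761.74 × 0.035 = $96.66
Paid family leave insurance: $2,891.15 × 0.011 = $31.80
Legal plan premium: $186.46
Total deductions = $129.41 + $110.19 + $96.66 + $31.80 + $186.46 = $554.52
Net pay = $2,891.15 − $554.52 = $2,336.63

$2,336.63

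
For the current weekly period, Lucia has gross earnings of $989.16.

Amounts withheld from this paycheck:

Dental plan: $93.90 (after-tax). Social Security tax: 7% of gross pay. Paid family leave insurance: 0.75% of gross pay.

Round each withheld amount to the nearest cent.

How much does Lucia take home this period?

$818.60

Social Security tax: $989.16 × 0.07 = $69.24
Paid family leave insurance: $989.16 × 0.0075 = $7.42
Dental plan: $93.90
Total deductions = $69.24 + $7.42 + $93.90 = $170.56
Net pay = $989.16 − $170.56 = $818.60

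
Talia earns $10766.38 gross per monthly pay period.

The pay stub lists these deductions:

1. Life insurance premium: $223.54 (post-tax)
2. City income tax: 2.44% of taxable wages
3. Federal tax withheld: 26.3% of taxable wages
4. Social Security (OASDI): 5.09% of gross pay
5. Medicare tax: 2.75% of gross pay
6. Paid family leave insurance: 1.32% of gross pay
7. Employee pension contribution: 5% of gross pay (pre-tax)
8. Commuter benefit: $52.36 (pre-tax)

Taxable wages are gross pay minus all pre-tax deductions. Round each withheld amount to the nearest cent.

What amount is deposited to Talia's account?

Commuter benefit: $52.36
Employee pension contribution: $10766.38 × 0.05 = $538.32
Pre-tax total = $52.36 + $538.32 = $590.68
Taxable wages = $10766.38 − $590.68 = $10175.70
City income tax: $10175.70 × 0.0244 = $248.29
Federal tax withheld: $10175.70 × 0.263 = $2676.21
Paid family leave insurance: $10766.38 × 0.0132 = $142.12
Medicare tax: $10766.38 × 0.0275 = $296.08
Social Security (OASDI): $10766.38 × 0.0509 = $548.01
Life insurance premium: $223.54
Total deductions = $52.36 + $538.32 + $248.29 + $2676.21 + $142.12 + $296.08 + $548.01 + $223.54 = $4724.93
Net pay = $10766.38 − $4724.93 = $6041.45

$6041.45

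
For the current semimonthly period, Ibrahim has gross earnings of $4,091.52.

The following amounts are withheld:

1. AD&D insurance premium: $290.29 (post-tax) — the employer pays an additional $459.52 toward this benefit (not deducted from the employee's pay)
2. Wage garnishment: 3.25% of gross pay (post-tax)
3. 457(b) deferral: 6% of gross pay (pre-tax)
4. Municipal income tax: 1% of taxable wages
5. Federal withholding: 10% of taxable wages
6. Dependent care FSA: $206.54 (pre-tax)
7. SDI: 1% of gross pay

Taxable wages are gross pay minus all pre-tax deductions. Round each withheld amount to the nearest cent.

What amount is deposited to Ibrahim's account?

Dependent care FSA: $206.54
457(b) deferral: $4,091.52 × 0.06 = $245.49
Pre-tax total = $206.54 + $245.49 = $452.03
Taxable wages = $4,091.52 − $452.03 = $3,639.49
Municipal income tax: $3,639.49 × 0.01 = $36.39
Federal withholding: $3,639.49 × 0.1 = $363.95
SDI: $4,091.52 × 0.01 = $40.92
Wage garnishment: $4,091.52 × 0.0325 = $132.97
AD&D insurance premium: $290.29
(Employer's $459.52 toward AD&D insurance premium is not withheld from the employee.)
Total deductions = $206.54 + $245.49 + $36.39 + $363.95 + $40.92 + $132.97 + $290.29 = $1,316.55
Net pay = $4,091.52 − $1,316.55 = $2,774.97

$2,774.97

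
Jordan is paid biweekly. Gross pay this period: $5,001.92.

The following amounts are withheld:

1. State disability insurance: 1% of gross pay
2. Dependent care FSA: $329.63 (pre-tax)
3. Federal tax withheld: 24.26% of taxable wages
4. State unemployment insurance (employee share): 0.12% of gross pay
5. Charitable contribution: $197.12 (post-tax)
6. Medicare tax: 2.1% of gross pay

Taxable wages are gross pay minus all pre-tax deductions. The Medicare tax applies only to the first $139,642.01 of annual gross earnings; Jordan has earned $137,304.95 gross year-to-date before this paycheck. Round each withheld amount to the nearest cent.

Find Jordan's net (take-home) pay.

Dependent care FSA: $329.63
Taxable wages = $5,001.92 − $329.63 = $4,672.29
Federal tax withheld: $4,672.29 × 0.2426 = $1,133.50
Medicare tax: only $139,642.01 − $137,304.95 = $2,337.06 of this check is subject → $2,337.06 × 0.021 = $49.08
State unemployment insurance (employee share): $5,001.92 × 0.0012 = $6.00
State disability insurance: $5,001.92 × 0.01 = $50.02
Charitable contribution: $197.12
Total deductions = $329.63 + $1,133.50 + $49.08 + $6.00 + $50.02 + $197.12 = $1,765.35
Net pay = $5,001.92 − $1,765.35 = $3,236.57

$3,236.57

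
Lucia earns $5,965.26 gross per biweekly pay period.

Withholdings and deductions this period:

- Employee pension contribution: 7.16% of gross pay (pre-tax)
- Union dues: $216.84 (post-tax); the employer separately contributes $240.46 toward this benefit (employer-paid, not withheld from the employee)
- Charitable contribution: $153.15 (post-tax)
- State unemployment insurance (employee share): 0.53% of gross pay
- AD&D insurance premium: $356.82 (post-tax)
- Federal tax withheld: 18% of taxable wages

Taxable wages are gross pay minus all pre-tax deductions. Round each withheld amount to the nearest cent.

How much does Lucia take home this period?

Employee pension contribution: $5,965.26 × 0.0716 = $427.11
Taxable wages = $5,965.26 − $427.11 = $5,538.15
Federal tax withheld: $5,538.15 × 0.18 = $996.87
State unemployment insurance (employee share): $5,965.26 × 0.0053 = $31.62
Union dues: $216.84
Charitable contribution: $153.15
AD&D insurance premium: $356.82
(Employer's $240.46 toward union dues is not withheld from the employee.)
Total deductions = $427.11 + $996.87 + $31.62 + $216.84 + $153.15 + $356.82 = $2,182.41
Net pay = $5,965.26 − $2,182.41 = $3,782.85

$3,782.85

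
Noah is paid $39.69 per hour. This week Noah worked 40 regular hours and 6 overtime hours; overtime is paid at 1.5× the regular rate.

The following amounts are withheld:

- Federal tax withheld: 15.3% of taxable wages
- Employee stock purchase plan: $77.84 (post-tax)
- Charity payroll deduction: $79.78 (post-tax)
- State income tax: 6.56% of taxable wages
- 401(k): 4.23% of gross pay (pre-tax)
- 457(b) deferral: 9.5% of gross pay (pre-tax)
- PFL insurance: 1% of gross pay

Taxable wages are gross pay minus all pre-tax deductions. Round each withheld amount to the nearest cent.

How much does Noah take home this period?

Regular pay: 40 × $39.69 = $1587.60
Overtime pay: 6 × $39.69 × 1.5 = $357.21
Gross pay = $1587.60 + $357.21 = $1944.81
457(b) deferral: $1944.81 × 0.095 = $184.76
401(k): $1944.81 × 0.0423 = $82.27
Pre-tax total = $184.76 + $82.27 = $267.03
Taxable wages = $1944.81 − $267.03 = $1677.78
Federal tax withheld: $1677.78 × 0.153 = $256.70
State income tax: $1677.78 × 0.0656 = $110.06
PFL insurance: $1944.81 × 0.01 = $19.45
Charity payroll deduction: $79.78
Employee stock purchase plan: $77.84
Total deductions = $184.76 + $82.27 + $256.70 + $110.06 + $19.45 + $79.78 + $77.84 = $810.86
Net pay = $1944.81 − $810.86 = $1133.95

$1133.95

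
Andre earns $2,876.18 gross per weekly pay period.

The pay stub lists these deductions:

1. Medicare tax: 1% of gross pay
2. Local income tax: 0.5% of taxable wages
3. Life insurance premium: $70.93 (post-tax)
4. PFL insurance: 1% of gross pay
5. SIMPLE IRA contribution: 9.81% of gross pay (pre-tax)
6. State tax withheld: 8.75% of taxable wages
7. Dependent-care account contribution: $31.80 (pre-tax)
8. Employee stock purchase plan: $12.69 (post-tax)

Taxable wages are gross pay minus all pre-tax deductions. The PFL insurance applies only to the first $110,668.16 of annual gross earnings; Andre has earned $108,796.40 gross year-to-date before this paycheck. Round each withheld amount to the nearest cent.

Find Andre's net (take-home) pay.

$2,194.12

SIMPLE IRA contribution: $2,876.18 × 0.0981 = $282.15
Dependent-care account contribution: $31.80
Pre-tax total = $282.15 + $31.80 = $313.95
Taxable wages = $2,876.18 − $313.95 = $2,562.23
Local income tax: $2,562.23 × 0.005 = $12.81
State tax withheld: $2,562.23 × 0.0875 = $224.20
Medicare tax: $2,876.18 × 0.01 = $28.76
PFL insurance: only $110,668.16 − $108,796.40 = $1,871.76 of this check is subject → $1,871.76 × 0.01 = $18.72
Employee stock purchase plan: $12.69
Life insurance premium: $70.93
Total deductions = $282.15 + $31.80 + $12.81 + $224.20 + $28.76 + $18.72 + $12.69 + $70.93 = $682.06
Net pay = $2,876.18 − $682.06 = $2,194.12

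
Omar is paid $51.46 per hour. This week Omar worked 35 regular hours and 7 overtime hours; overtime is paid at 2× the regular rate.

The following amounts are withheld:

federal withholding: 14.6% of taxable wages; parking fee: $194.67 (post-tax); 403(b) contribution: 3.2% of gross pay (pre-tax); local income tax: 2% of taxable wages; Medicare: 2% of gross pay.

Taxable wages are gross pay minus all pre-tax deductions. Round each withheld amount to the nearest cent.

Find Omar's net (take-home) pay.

Regular pay: 35 × $51.46 = $1801.10
Overtime pay: 7 × $51.46 × 2 = $720.44
Gross pay = $1801.10 + $720.44 = $2521.54
403(b) contribution: $2521.54 × 0.032 = $80.69
Taxable wages = $2521.54 − $80.69 = $2440.85
Federal withholding: $2440.85 × 0.146 = $356.36
Local income tax: $2440.85 × 0.02 = $48.82
Medicare: $2521.54 × 0.02 = $50.43
Parking fee: $194.67
Total deductions = $80.69 + $356.36 + $48.82 + $50.43 + $194.67 = $730.97
Net pay = $2521.54 − $730.97 = $1790.57

$1790.57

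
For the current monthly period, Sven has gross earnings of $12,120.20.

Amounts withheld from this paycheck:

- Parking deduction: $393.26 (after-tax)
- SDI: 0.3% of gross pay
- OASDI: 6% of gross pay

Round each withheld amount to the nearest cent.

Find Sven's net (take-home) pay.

$10,963.37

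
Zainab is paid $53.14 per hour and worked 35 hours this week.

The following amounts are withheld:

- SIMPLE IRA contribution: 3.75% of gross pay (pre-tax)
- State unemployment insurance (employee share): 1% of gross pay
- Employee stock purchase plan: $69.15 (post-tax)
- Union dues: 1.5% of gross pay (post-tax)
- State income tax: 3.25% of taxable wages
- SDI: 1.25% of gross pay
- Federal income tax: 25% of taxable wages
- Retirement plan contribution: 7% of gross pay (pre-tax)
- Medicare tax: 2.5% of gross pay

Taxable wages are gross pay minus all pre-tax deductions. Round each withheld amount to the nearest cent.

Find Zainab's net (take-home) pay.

Gross pay: 35 × $53.14 = $1,859.90
Retirement plan contribution: $1,859.90 × 0.07 = $130.19
SIMPLE IRA contribution: $1,859.90 × 0.0375 = $69.75
Pre-tax total = $130.19 + $69.75 = $199.94
Taxable wages = $1,859.90 − $199.94 = $1,659.96
Federal income tax: $1,659.96 × 0.25 = $414.99
State income tax: $1,659.96 × 0.0325 = $53.95
Medicare tax: $1,859.90 × 0.025 = $46.50
SDI: $1,859.90 × 0.0125 = $23.25
State unemployment insurance (employee share): $1,859.90 × 0.01 = $18.60
Employee stock purchase plan: $69.15
Union dues: $1,859.90 × 0.015 = $27.90
Total deductions = $130.19 + $69.75 + $414.99 + $53.95 + $46.50 + $23.25 + $18.60 + $69.15 + $27.90 = $854.28
Net pay = $1,859.90 − $854.28 = $1,005.62

$1,005.62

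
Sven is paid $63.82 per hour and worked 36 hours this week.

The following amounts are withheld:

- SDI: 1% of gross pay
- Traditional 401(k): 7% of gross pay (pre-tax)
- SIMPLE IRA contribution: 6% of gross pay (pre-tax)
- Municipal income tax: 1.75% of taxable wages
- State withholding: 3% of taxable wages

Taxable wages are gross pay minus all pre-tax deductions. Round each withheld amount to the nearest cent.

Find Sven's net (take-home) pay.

$1880.91

Gross pay: 36 × $63.82 = $2297.52
Traditional 401(k): $2297.52 × 0.07 = $160.83
SIMPLE IRA contribution: $2297.52 × 0.06 = $137.85
Pre-tax total = $160.83 + $137.85 = $298.68
Taxable wages = $2297.52 − $298.68 = $1998.84
Municipal income tax: $1998.84 × 0.0175 = $34.98
State withholding: $1998.84 × 0.03 = $59.97
SDI: $2297.52 × 0.01 = $22.98
Total deductions = $160.83 + $137.85 + $34.98 + $59.97 + $22.98 = $416.61
Net pay = $2297.52 − $416.61 = $1880.91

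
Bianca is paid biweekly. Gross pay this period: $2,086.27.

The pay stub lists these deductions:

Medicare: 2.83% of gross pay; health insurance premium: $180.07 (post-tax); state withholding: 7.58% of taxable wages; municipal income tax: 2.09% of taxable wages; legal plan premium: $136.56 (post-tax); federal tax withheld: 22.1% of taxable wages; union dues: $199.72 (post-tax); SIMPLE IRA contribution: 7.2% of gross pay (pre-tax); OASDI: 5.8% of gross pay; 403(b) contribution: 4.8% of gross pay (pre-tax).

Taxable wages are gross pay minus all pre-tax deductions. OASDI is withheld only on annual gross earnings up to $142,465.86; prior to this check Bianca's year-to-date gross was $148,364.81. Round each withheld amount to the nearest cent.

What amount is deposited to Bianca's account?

$677.26

403(b) contribution: $2,086.27 × 0.048 = $100.14
SIMPLE IRA contribution: $2,086.27 × 0.072 = $150.21
Pre-tax total = $100.14 + $150.21 = $250.35
Taxable wages = $2,086.27 − $250.35 = $1,835.92
State withholding: $1,835.92 × 0.0758 = $139.16
Federal tax withheld: $1,835.92 × 0.221 = $405.74
Municipal income tax: $1,835.92 × 0.0209 = $38.37
Medicare: $2,086.27 × 0.0283 = $59.04
OASDI: annual cap $142,465.86 already reached (YTD $148,364.81), so $0.00
Health insurance premium: $180.07
Legal plan premium: $136.56
Union dues: $199.72
Total deductions = $100.14 + $150.21 + $139.16 + $405.74 + $38.37 + $59.04 + $0.00 + $180.07 + $136.56 + $199.72 = $1,409.01
Net pay = $2,086.27 − $1,409.01 = $677.26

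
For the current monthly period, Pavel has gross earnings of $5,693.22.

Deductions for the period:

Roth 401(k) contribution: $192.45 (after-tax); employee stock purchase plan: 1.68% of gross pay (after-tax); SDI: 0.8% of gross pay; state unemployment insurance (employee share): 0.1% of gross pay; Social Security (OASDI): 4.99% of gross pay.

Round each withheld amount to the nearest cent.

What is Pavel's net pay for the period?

Social Security (OASDI): $5,693.22 × 0.0499 = $284.09
SDI: $5,693.22 × 0.008 = $45.55
State unemployment insurance (employee share): $5,693.22 × 0.001 = $5.69
Employee stock purchase plan: $5,693.22 × 0.0168 = $95.65
Roth 401(k) contribution: $192.45
Total deductions = $284.09 + $45.55 + $5.69 + $95.65 + $192.45 = $623.43
Net pay = $5,693.22 − $623.43 = $5,069.79

$5,069.79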